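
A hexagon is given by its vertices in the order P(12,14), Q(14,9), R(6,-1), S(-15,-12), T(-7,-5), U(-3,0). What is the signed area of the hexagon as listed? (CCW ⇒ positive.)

Apply the shoelace formula: 2A = Σ (x_i·y_{i+1} − x_{i+1}·y_i), indices taken mod 6.
Cross-terms: -88, -68, -87, -9, -15, -42  ⇒  Σ = -309
Signed area = Σ/2 = -154.5 (negative ⇒ clockwise traversal).

-154.5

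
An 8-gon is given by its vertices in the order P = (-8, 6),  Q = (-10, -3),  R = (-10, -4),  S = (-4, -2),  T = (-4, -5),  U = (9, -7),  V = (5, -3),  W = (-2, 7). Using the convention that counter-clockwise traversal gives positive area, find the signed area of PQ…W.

Apply the shoelace (surveyor's) formula: 2A = Σ (x_i·y_{i+1} − x_{i+1}·y_i), indices taken mod 8.
Σ = (84) + (10) + (4) + (12) + (73) + (8) + (29) + (44) = 264
Signed area = Σ/2 = 132 (positive ⇒ counter-clockwise traversal).

132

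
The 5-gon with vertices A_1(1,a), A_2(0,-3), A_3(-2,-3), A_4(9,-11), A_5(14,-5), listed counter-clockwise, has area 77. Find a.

0

The doubled signed area Σ (x_i y_{i+1} − x_{i+1} y_i) is linear in a.
With a=0 it equals 154; the coefficient of a is 14 (from the two edges through A_1).
So 14·a + 154 = 2·77 = 154 ⇒ a = 0.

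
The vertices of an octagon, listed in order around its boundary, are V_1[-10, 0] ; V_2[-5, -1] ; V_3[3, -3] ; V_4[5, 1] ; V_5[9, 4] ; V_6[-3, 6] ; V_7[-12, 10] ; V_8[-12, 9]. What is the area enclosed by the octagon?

Apply Gauss's area formula: 2A = Σ (x_i·y_{i+1} − x_{i+1}·y_i), indices taken mod 8.
Σ = (10) + (18) + (18) + (11) + (66) + (42) + (12) + (90) = 267
Area = |Σ|/2 = 133.5.

133.5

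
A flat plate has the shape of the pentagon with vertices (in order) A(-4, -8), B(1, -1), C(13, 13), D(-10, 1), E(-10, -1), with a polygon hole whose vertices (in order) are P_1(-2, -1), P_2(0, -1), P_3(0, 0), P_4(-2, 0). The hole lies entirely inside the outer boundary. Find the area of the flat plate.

136.5

Outer boundary:
Apply the shoelace (surveyor's) formula: 2A = Σ (x_i·y_{i+1} − x_{i+1}·y_i), indices taken mod 5.
Σ = (12) + (26) + (143) + (20) + (76) = 277
Area = |Σ|/2 = 138.5.
Hole:
Apply the surveyor's formula: 2A = Σ (x_i·y_{i+1} − x_{i+1}·y_i), indices taken mod 4.
Cross-terms: 2, 0, 0, 2  ⇒  Σ = 4
Area = |Σ|/2 = 2.
Net area = 138.5 − 2 = 136.5.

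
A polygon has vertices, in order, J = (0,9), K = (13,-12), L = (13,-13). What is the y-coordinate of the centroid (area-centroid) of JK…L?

Apply the shoelace formula. First the cross-terms c_i = x_i·y_{i+1} − x_{i+1}·y_i:
  -117, -13, 117  ⇒  2A = -13, A = -6.5.
Then Σ (y_i + y_{i+1})·c_i = 208, so ȳ = 208 / (6·(-6.5)) = -16/3.

-16/3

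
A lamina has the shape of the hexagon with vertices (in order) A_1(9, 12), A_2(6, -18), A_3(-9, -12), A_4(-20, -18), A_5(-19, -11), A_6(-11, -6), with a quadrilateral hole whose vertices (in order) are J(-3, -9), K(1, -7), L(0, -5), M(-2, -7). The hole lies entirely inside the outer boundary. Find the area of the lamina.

370.5

Outer boundary:
Apply the shoelace formula: 2A = Σ (x_i·y_{i+1} − x_{i+1}·y_i), indices taken mod 6.
Σ = (-234) + (-234) + (-78) + (-122) + (-7) + (-78) = -753
Area = |Σ|/2 = 376.5.
Hole:
Σ = (30) + (-5) + (-10) + (-3) = 12
Area = |Σ|/2 = 6.
Net area = 376.5 − 6 = 370.5.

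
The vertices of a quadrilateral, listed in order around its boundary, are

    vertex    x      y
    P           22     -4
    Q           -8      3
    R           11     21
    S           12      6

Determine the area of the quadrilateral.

Σ = (34) + (-201) + (-186) + (-180) = -533
Area = |Σ|/2 = 266.5.

266.5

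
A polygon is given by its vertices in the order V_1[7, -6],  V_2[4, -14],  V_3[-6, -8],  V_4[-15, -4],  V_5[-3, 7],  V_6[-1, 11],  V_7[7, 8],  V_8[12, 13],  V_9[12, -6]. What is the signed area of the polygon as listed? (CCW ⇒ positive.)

Σ = (-74) + (-116) + (-96) + (-117) + (-26) + (-85) + (-5) + (-228) + (-30) = -777
Signed area = Σ/2 = -388.5 (negative ⇒ clockwise traversal).

-388.5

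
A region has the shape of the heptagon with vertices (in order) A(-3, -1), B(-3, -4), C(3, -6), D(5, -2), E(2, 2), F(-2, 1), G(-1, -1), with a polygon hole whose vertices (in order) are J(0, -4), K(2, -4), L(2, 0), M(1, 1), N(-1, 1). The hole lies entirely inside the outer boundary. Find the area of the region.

Outer boundary:
Σ = (9) + (30) + (24) + (14) + (6) + (3) + (-2) = 84
Area = |Σ|/2 = 42.
Hole:
Apply Gauss's area formula: 2A = Σ (x_i·y_{i+1} − x_{i+1}·y_i), indices taken mod 5.
Σ = (8) + (8) + (2) + (2) + (4) = 24
Area = |Σ|/2 = 12.
Net area = 42 − 12 = 30.

30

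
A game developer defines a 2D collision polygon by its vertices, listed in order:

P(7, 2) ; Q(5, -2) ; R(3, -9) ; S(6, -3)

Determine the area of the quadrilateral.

7.5

Σ = (-24) + (-39) + (45) + (33) = 15
Area = |Σ|/2 = 7.5.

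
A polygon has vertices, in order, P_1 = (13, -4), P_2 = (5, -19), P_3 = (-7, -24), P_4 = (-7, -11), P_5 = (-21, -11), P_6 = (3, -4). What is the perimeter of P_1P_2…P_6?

92

|P_1P_2| = √((-8)² + (-15)²) = √289 = 17
|P_2P_3| = √((-12)² + (-5)²) = √169 = 13
|P_3P_4| = √((0)² + (13)²) = √169 = 13
|P_4P_5| = √((-14)² + (0)²) = √196 = 14
|P_5P_6| = √((24)² + (7)²) = √625 = 25
|P_6P_1| = √((10)² + (0)²) = √100 = 10
Perimeter = 17 + 13 + 13 + 14 + 25 + 10 = 92.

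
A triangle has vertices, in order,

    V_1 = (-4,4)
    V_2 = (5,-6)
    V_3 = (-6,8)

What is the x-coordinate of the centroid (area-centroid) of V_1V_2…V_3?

-5/3

Apply the surveyor's formula. First the cross-terms c_i = x_i·y_{i+1} − x_{i+1}·y_i:
  4, 4, 8  ⇒  2A = 16, A = 8.
Then Σ (x_i + x_{i+1})·c_i = -80, so x̄ = -80 / (6·8) = -5/3.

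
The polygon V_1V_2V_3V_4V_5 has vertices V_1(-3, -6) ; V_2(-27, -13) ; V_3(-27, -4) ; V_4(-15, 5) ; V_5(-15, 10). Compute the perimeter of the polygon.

|V_1V_2| = √((-24)² + (-7)²) = √625 = 25
|V_2V_3| = √((0)² + (9)²) = √81 = 9
|V_3V_4| = √((12)² + (9)²) = √225 = 15
|V_4V_5| = √((0)² + (5)²) = √25 = 5
|V_5V_1| = √((12)² + (-16)²) = √400 = 20
Perimeter = 25 + 9 + 15 + 5 + 20 = 74.

74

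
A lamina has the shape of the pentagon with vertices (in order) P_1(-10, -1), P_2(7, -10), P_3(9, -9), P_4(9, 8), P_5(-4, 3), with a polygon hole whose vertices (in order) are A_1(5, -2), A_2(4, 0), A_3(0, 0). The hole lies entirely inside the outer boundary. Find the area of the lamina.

Outer boundary:
Cross-terms: 107, 27, 153, 59, 34  ⇒  Σ = 380
Area = |Σ|/2 = 190.
Hole:
Apply the shoelace formula: 2A = Σ (x_i·y_{i+1} − x_{i+1}·y_i), indices taken mod 3.
Σ = (8) + (0) + (0) = 8
Area = |Σ|/2 = 4.
Net area = 190 − 4 = 186.

186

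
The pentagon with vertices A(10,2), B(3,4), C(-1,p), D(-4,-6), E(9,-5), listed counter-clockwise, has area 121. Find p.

The doubled signed area Σ (x_i y_{i+1} − x_{i+1} y_i) is linear in p.
With p=0 it equals 186; the coefficient of p is 7 (from the two edges through C).
So 7·p + 186 = 2·121 = 242 ⇒ p = 8.

8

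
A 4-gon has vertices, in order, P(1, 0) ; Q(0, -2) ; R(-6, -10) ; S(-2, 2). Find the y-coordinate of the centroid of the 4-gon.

Apply Gauss's area formula. First the cross-terms c_i = x_i·y_{i+1} − x_{i+1}·y_i:
  -2, -12, -32, -2  ⇒  2A = -48, A = -24.
Then Σ (y_i + y_{i+1})·c_i = 400, so ȳ = 400 / (6·(-24)) = -25/9.

-25/9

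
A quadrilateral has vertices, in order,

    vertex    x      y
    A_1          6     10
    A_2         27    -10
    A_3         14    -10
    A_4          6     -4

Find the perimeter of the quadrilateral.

66

|A_1A_2| = √((21)² + (-20)²) = √841 = 29
|A_2A_3| = √((-13)² + (0)²) = √169 = 13
|A_3A_4| = √((-8)² + (6)²) = √100 = 10
|A_4A_1| = √((0)² + (14)²) = √196 = 14
Perimeter = 29 + 13 + 10 + 14 = 66.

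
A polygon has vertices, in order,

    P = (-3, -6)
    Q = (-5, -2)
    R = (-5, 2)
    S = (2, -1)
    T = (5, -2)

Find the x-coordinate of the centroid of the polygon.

Apply the shoelace (surveyor's) formula. First the cross-terms c_i = x_i·y_{i+1} − x_{i+1}·y_i:
  -24, -20, 1, 1, -36  ⇒  2A = -78, A = -39.
Then Σ (x_i + x_{i+1})·c_i = 324, so x̄ = 324 / (6·(-39)) = -18/13.

-18/13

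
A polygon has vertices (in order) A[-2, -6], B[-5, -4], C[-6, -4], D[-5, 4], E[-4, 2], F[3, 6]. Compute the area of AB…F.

Apply the shoelace formula: 2A = Σ (x_i·y_{i+1} − x_{i+1}·y_i), indices taken mod 6.
Σ = (-22) + (-4) + (-44) + (6) + (-30) + (-6) = -100
Area = |Σ|/2 = 50.

50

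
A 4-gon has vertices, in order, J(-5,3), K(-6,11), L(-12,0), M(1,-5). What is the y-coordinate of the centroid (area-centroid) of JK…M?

Apply the shoelace (surveyor's) formula. First the cross-terms c_i = x_i·y_{i+1} − x_{i+1}·y_i:
  -37, 132, 60, -22  ⇒  2A = 133, A = 66.5.
Then Σ (y_i + y_{i+1})·c_i = 678, so ȳ = 678 / (6·66.5) = 226/133.

226/133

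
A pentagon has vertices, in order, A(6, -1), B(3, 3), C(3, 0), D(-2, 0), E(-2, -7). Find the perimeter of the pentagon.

|AB| = √((-3)² + (4)²) = √25 = 5
|BC| = √((0)² + (-3)²) = √9 = 3
|CD| = √((-5)² + (0)²) = √25 = 5
|DE| = √((0)² + (-7)²) = √49 = 7
|EA| = √((8)² + (6)²) = √100 = 10
Perimeter = 5 + 3 + 5 + 7 + 10 = 30.

30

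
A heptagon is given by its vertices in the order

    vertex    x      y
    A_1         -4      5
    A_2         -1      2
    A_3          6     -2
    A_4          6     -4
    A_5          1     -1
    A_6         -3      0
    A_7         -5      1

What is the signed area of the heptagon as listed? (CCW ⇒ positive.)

-27

Apply the shoelace formula: 2A = Σ (x_i·y_{i+1} − x_{i+1}·y_i), indices taken mod 7.
Cross-terms: -3, -10, -12, -2, -3, -3, -21  ⇒  Σ = -54
Signed area = Σ/2 = -27 (negative ⇒ clockwise traversal).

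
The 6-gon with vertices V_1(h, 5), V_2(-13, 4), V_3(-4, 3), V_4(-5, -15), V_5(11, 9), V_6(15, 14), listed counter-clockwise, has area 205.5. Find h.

-8

The doubled signed area Σ (x_i y_{i+1} − x_{i+1} y_i) is linear in h.
With h=0 it equals 331; the coefficient of h is -10 (from the two edges through V_1).
So -10·h + 331 = 2·205.5 = 411 ⇒ h = -8.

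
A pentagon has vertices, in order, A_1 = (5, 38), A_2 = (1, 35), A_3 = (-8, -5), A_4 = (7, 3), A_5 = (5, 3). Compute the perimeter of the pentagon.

100

|A_1A_2| = √((-4)² + (-3)²) = √25 = 5
|A_2A_3| = √((-9)² + (-40)²) = √1681 = 41
|A_3A_4| = √((15)² + (8)²) = √289 = 17
|A_4A_5| = √((-2)² + (0)²) = √4 = 2
|A_5A_1| = √((0)² + (35)²) = √1225 = 35
Perimeter = 5 + 41 + 17 + 2 + 35 = 100.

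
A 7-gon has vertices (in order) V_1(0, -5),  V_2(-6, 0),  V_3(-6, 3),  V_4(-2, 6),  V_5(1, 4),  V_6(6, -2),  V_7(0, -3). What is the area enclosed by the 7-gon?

68

V_1→V_2: (0)(0) − (-6)(-5) = -30
V_2→V_3: (-6)(3) − (-6)(0) = -18
V_3→V_4: (-6)(6) − (-2)(3) = -30
V_4→V_5: (-2)(4) − (1)(6) = -14
V_5→V_6: (1)(-2) − (6)(4) = -26
V_6→V_7: (6)(-3) − (0)(-2) = -18
V_7→V_1: (0)(-5) − (0)(-3) = 0
Σ = -136
Area = |Σ|/2 = 68.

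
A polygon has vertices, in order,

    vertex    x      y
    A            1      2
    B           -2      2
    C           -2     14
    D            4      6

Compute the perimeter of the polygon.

|AB| = √((-3)² + (0)²) = √9 = 3
|BC| = √((0)² + (12)²) = √144 = 12
|CD| = √((6)² + (-8)²) = √100 = 10
|DA| = √((-3)² + (-4)²) = √25 = 5
Perimeter = 3 + 12 + 10 + 5 = 30.

30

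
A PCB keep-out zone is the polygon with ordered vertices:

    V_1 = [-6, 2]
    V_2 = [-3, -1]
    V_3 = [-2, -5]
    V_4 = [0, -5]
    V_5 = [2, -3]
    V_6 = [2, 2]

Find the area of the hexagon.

Apply Gauss's area formula: 2A = Σ (x_i·y_{i+1} − x_{i+1}·y_i), indices taken mod 6.
Σ = (12) + (13) + (10) + (10) + (10) + (16) = 71
Area = |Σ|/2 = 35.5.

35.5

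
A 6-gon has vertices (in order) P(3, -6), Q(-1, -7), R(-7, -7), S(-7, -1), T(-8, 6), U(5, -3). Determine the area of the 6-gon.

Apply Gauss's area formula: 2A = Σ (x_i·y_{i+1} − x_{i+1}·y_i), indices taken mod 6.
P→Q: (3)(-7) − (-1)(-6) = -27
Q→R: (-1)(-7) − (-7)(-7) = -42
R→S: (-7)(-1) − (-7)(-7) = -42
S→T: (-7)(6) − (-8)(-1) = -50
T→U: (-8)(-3) − (5)(6) = -6
U→P: (5)(-6) − (3)(-3) = -21
Σ = -188
Area = |Σ|/2 = 94.

94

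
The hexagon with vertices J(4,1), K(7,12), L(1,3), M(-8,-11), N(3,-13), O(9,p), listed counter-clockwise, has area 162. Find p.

The doubled signed area Σ (x_i y_{i+1} − x_{i+1} y_i) is linear in p.
With p=0 it equals 326; the coefficient of p is -1 (from the two edges through O).
So -1·p + 326 = 2·162 = 324 ⇒ p = 2.

2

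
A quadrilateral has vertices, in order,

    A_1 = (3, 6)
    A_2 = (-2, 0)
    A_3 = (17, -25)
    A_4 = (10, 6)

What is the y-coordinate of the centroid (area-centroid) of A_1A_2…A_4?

-409/76

Apply Gauss's area formula. First the cross-terms c_i = x_i·y_{i+1} − x_{i+1}·y_i:
  12, 50, 352, 42  ⇒  2A = 456, A = 228.
Then Σ (y_i + y_{i+1})·c_i = -7362, so ȳ = -7362 / (6·228) = -409/76.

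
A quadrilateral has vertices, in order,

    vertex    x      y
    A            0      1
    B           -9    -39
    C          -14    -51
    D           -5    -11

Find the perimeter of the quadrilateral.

|AB| = √((-9)² + (-40)²) = √1681 = 41
|BC| = √((-5)² + (-12)²) = √169 = 13
|CD| = √((9)² + (40)²) = √1681 = 41
|DA| = √((5)² + (12)²) = √169 = 13
Perimeter = 41 + 13 + 41 + 13 = 108.

108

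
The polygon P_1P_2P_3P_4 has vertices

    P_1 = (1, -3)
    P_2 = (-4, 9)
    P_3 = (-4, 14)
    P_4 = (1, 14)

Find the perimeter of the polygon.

40

|P_1P_2| = √((-5)² + (12)²) = √169 = 13
|P_2P_3| = √((0)² + (5)²) = √25 = 5
|P_3P_4| = √((5)² + (0)²) = √25 = 5
|P_4P_1| = √((0)² + (-17)²) = √289 = 17
Perimeter = 13 + 5 + 5 + 17 = 40.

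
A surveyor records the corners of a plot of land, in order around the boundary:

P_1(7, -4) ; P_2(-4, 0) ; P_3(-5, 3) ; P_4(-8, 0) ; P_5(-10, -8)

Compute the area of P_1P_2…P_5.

78

Apply Gauss's area formula: 2A = Σ (x_i·y_{i+1} − x_{i+1}·y_i), indices taken mod 5.
P_1→P_2: (7)(0) − (-4)(-4) = -16
P_2→P_3: (-4)(3) − (-5)(0) = -12
P_3→P_4: (-5)(0) − (-8)(3) = 24
P_4→P_5: (-8)(-8) − (-10)(0) = 64
P_5→P_1: (-10)(-4) − (7)(-8) = 96
Σ = 156
Area = |Σ|/2 = 78.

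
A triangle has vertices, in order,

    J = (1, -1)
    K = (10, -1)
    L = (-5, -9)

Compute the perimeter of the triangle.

|JK| = √((9)² + (0)²) = √81 = 9
|KL| = √((-15)² + (-8)²) = √289 = 17
|LJ| = √((6)² + (8)²) = √100 = 10
Perimeter = 9 + 17 + 10 = 36.

36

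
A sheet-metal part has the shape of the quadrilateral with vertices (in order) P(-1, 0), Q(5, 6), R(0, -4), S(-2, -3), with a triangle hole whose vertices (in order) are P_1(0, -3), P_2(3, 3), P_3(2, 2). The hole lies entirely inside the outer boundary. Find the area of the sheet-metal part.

17

Outer boundary:
Apply the shoelace (surveyor's) formula: 2A = Σ (x_i·y_{i+1} − x_{i+1}·y_i), indices taken mod 4.
Σ = (-6) + (-20) + (-8) + (-3) = -37
Area = |Σ|/2 = 18.5.
Hole:
Apply Gauss's area formula: 2A = Σ (x_i·y_{i+1} − x_{i+1}·y_i), indices taken mod 3.
Σ = (9) + (0) + (-6) = 3
Area = |Σ|/2 = 1.5.
Net area = 18.5 − 1.5 = 17.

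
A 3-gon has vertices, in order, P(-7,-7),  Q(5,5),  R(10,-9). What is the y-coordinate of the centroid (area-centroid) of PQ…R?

Apply Gauss's area formula. First the cross-terms c_i = x_i·y_{i+1} − x_{i+1}·y_i:
  0, -95, -133  ⇒  2A = -228, A = -114.
Then Σ (y_i + y_{i+1})·c_i = 2508, so ȳ = 2508 / (6·(-114)) = -11/3.

-11/3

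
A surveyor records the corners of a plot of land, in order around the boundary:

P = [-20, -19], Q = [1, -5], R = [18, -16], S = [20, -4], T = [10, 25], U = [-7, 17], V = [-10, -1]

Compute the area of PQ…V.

836.5

Apply the shoelace formula: 2A = Σ (x_i·y_{i+1} − x_{i+1}·y_i), indices taken mod 7.
Σ = (119) + (74) + (248) + (540) + (345) + (177) + (170) = 1673
Area = |Σ|/2 = 836.5.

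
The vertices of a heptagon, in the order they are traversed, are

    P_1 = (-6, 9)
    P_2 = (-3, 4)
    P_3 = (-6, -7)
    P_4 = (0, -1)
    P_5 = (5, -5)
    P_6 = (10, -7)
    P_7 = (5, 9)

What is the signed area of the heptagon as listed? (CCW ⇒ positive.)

149

Apply the surveyor's formula: 2A = Σ (x_i·y_{i+1} − x_{i+1}·y_i), indices taken mod 7.
Σ = (3) + (45) + (6) + (5) + (15) + (125) + (99) = 298
Signed area = Σ/2 = 149 (positive ⇒ counter-clockwise traversal).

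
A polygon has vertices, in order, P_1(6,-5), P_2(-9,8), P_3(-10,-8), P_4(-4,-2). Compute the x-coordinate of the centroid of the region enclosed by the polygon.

-533/105

Apply the shoelace (surveyor's) formula. First the cross-terms c_i = x_i·y_{i+1} − x_{i+1}·y_i:
  3, 152, -12, 32  ⇒  2A = 175, A = 87.5.
Then Σ (x_i + x_{i+1})·c_i = -2665, so x̄ = -2665 / (6·87.5) = -533/105.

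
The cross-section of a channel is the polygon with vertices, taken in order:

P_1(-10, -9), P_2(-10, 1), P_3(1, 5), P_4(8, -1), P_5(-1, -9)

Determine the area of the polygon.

Apply the shoelace formula: 2A = Σ (x_i·y_{i+1} − x_{i+1}·y_i), indices taken mod 5.
Σ = (-100) + (-51) + (-41) + (-73) + (-81) = -346
Area = |Σ|/2 = 173.

173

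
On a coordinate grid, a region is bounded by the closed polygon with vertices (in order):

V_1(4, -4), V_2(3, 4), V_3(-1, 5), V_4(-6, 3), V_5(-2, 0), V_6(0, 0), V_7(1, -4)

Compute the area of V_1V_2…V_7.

Apply the surveyor's formula: 2A = Σ (x_i·y_{i+1} − x_{i+1}·y_i), indices taken mod 7.
Cross-terms: 28, 19, 27, 6, 0, 0, 12  ⇒  Σ = 92
Area = |Σ|/2 = 46.

46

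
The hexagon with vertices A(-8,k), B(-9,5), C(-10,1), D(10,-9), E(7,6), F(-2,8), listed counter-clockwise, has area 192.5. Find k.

Write out the shoelace sum; only the two edges meeting at A involve k:
2·Area = [((-2)·k − (-8)·8) + ((-8)·5 − (-9)·k)] + 312
       = 7·k + 336 = 385
⇒ k = 7.

7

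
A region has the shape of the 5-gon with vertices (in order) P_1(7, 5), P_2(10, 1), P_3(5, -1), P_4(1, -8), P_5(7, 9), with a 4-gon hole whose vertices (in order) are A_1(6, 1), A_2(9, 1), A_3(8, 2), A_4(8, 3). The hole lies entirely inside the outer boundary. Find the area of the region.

27.5

Outer boundary:
Apply the shoelace formula: 2A = Σ (x_i·y_{i+1} − x_{i+1}·y_i), indices taken mod 5.
P_1→P_2: (7)(1) − (10)(5) = -43
P_2→P_3: (10)(-1) − (5)(1) = -15
P_3→P_4: (5)(-8) − (1)(-1) = -39
P_4→P_5: (1)(9) − (7)(-8) = 65
P_5→P_1: (7)(5) − (7)(9) = -28
Σ = -60
Area = |Σ|/2 = 30.
Hole:
Σ = (-3) + (10) + (8) + (-10) = 5
Area = |Σ|/2 = 2.5.
Net area = 30 − 2.5 = 27.5.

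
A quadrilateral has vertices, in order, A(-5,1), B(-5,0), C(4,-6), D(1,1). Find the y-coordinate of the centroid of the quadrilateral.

-71/51

Apply the shoelace formula. First the cross-terms c_i = x_i·y_{i+1} − x_{i+1}·y_i:
  5, 30, 10, 6  ⇒  2A = 51, A = 25.5.
Then Σ (y_i + y_{i+1})·c_i = -213, so ȳ = -213 / (6·25.5) = -71/51.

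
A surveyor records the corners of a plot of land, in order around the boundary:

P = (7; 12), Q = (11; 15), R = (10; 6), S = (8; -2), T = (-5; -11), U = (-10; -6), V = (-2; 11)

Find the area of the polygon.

Cross-terms: -27, -84, -68, -98, -80, -122, -101  ⇒  Σ = -580
Area = |Σ|/2 = 290.

290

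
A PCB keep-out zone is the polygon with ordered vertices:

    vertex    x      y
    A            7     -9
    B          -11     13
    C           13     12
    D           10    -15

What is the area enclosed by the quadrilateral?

Cross-terms: -8, -301, -315, 15  ⇒  Σ = -609
Area = |Σ|/2 = 304.5.

304.5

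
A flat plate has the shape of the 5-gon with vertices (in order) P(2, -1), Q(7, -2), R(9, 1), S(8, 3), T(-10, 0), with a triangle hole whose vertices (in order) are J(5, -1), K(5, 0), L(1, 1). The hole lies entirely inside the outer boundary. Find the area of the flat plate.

41.5

Outer boundary:
Apply the shoelace (surveyor's) formula: 2A = Σ (x_i·y_{i+1} − x_{i+1}·y_i), indices taken mod 5.
P→Q: (2)(-2) − (7)(-1) = 3
Q→R: (7)(1) − (9)(-2) = 25
R→S: (9)(3) − (8)(1) = 19
S→T: (8)(0) − (-10)(3) = 30
T→P: (-10)(-1) − (2)(0) = 10
Σ = 87
Area = |Σ|/2 = 43.5.
Hole:
J→K: (5)(0) − (5)(-1) = 5
K→L: (5)(1) − (1)(0) = 5
L→J: (1)(-1) − (5)(1) = -6
Σ = 4
Area = |Σ|/2 = 2.
Net area = 43.5 − 2 = 41.5.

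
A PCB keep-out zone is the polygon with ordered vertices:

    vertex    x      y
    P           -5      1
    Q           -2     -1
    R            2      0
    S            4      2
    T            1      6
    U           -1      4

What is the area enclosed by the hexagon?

P→Q: (-5)(-1) − (-2)(1) = 7
Q→R: (-2)(0) − (2)(-1) = 2
R→S: (2)(2) − (4)(0) = 4
S→T: (4)(6) − (1)(2) = 22
T→U: (1)(4) − (-1)(6) = 10
U→P: (-1)(1) − (-5)(4) = 19
Σ = 64
Area = |Σ|/2 = 32.

32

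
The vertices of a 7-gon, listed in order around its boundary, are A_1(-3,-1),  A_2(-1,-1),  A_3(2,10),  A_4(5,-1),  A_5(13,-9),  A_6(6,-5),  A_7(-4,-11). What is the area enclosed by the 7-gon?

Apply the shoelace formula: 2A = Σ (x_i·y_{i+1} − x_{i+1}·y_i), indices taken mod 7.
Σ = (2) + (-8) + (-52) + (-32) + (-11) + (-86) + (-29) = -216
Area = |Σ|/2 = 108.

108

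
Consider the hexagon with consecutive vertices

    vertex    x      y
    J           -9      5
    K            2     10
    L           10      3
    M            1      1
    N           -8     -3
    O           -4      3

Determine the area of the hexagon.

105.5

Apply the surveyor's formula: 2A = Σ (x_i·y_{i+1} − x_{i+1}·y_i), indices taken mod 6.
Cross-terms: -100, -94, 7, 5, -36, 7  ⇒  Σ = -211
Area = |Σ|/2 = 105.5.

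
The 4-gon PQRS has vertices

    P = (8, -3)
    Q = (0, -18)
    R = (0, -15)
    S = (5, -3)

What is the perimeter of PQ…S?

36

|PQ| = √((-8)² + (-15)²) = √289 = 17
|QR| = √((0)² + (3)²) = √9 = 3
|RS| = √((5)² + (12)²) = √169 = 13
|SP| = √((3)² + (0)²) = √9 = 3
Perimeter = 17 + 3 + 13 + 3 = 36.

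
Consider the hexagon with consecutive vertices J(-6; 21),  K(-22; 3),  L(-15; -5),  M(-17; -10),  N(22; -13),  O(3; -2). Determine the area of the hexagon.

575.5

Σ = (444) + (155) + (65) + (441) + (-5) + (51) = 1151
Area = |Σ|/2 = 575.5.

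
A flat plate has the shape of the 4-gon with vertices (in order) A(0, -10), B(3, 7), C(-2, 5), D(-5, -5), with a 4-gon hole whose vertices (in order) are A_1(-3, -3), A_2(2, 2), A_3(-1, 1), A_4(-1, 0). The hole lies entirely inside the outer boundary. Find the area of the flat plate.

68

Outer boundary:
Apply the surveyor's formula: 2A = Σ (x_i·y_{i+1} − x_{i+1}·y_i), indices taken mod 4.
Σ = (30) + (29) + (35) + (50) = 144
Area = |Σ|/2 = 72.
Hole:
Apply the surveyor's formula: 2A = Σ (x_i·y_{i+1} − x_{i+1}·y_i), indices taken mod 4.
Cross-terms: 0, 4, 1, 3  ⇒  Σ = 8
Area = |Σ|/2 = 4.
Net area = 72 − 4 = 68.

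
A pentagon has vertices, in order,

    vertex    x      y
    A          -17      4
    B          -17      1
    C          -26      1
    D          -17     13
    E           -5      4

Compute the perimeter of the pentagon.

|AB| = √((0)² + (-3)²) = √9 = 3
|BC| = √((-9)² + (0)²) = √81 = 9
|CD| = √((9)² + (12)²) = √225 = 15
|DE| = √((12)² + (-9)²) = √225 = 15
|EA| = √((-12)² + (0)²) = √144 = 12
Perimeter = 3 + 9 + 15 + 15 + 12 = 54.

54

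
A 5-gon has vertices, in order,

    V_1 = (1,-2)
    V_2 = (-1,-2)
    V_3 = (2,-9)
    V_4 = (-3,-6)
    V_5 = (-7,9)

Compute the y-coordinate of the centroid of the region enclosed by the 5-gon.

Apply the shoelace formula. First the cross-terms c_i = x_i·y_{i+1} − x_{i+1}·y_i:
  -4, 13, -39, -69, 5  ⇒  2A = -94, A = -47.
Then Σ (y_i + y_{i+1})·c_i = 286, so ȳ = 286 / (6·(-47)) = -143/141.

-143/141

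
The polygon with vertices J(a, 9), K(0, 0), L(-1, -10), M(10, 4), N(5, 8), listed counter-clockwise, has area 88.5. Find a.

The doubled signed area Σ (x_i y_{i+1} − x_{i+1} y_i) is linear in a.
With a=0 it equals 201; the coefficient of a is -8 (from the two edges through J).
So -8·a + 201 = 2·88.5 = 177 ⇒ a = 3.

3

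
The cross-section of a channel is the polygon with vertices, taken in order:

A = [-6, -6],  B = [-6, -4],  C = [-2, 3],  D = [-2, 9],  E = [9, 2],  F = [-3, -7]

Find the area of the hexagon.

108

Apply the shoelace formula: 2A = Σ (x_i·y_{i+1} − x_{i+1}·y_i), indices taken mod 6.
Σ = (-12) + (-26) + (-12) + (-85) + (-57) + (-24) = -216
Area = |Σ|/2 = 108.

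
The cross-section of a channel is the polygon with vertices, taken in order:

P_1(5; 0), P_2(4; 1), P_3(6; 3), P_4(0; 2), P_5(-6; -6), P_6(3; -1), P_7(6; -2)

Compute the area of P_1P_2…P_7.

Σ = (5) + (6) + (12) + (12) + (24) + (0) + (10) = 69
Area = |Σ|/2 = 34.5.

34.5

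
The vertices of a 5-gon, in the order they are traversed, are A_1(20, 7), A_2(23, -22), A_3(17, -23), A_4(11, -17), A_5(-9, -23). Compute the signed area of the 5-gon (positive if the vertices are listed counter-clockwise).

-400.5

Cross-terms: -601, -155, -36, -406, 397  ⇒  Σ = -801
Signed area = Σ/2 = -400.5 (negative ⇒ clockwise traversal).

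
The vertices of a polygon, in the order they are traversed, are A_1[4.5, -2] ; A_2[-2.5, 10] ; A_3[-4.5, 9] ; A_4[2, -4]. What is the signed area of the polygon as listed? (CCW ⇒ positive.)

Apply the surveyor's formula: 2A = Σ (x_i·y_{i+1} − x_{i+1}·y_i), indices taken mod 4.
Cross-terms: 40, 22.5, 0, 14  ⇒  Σ = 76.5
Signed area = Σ/2 = 38.25 (positive ⇒ counter-clockwise traversal).

38.25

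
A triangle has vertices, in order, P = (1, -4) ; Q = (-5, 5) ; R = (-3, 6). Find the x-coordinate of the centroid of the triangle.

-7/3

Apply Gauss's area formula. First the cross-terms c_i = x_i·y_{i+1} − x_{i+1}·y_i:
  -15, -15, 6  ⇒  2A = -24, A = -12.
Then Σ (x_i + x_{i+1})·c_i = 168, so x̄ = 168 / (6·(-12)) = -7/3.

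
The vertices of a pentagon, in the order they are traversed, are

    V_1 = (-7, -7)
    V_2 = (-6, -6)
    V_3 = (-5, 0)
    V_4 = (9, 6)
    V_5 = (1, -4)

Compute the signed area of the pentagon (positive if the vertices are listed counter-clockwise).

-68.5

Apply the shoelace formula: 2A = Σ (x_i·y_{i+1} − x_{i+1}·y_i), indices taken mod 5.
Σ = (0) + (-30) + (-30) + (-42) + (-35) = -137
Signed area = Σ/2 = -68.5 (negative ⇒ clockwise traversal).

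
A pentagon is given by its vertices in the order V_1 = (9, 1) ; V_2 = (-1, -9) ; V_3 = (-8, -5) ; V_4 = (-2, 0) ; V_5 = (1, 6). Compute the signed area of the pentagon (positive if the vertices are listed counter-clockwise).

Σ = (-80) + (-67) + (-10) + (-12) + (-53) = -222
Signed area = Σ/2 = -111 (negative ⇒ clockwise traversal).

-111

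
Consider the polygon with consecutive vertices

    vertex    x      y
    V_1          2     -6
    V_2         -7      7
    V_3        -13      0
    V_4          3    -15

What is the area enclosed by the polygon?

135

Σ = (-28) + (91) + (195) + (12) = 270
Area = |Σ|/2 = 135.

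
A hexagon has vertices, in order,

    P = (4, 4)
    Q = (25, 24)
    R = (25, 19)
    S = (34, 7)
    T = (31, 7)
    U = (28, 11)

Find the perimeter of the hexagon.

|PQ| = √((21)² + (20)²) = √841 = 29
|QR| = √((0)² + (-5)²) = √25 = 5
|RS| = √((9)² + (-12)²) = √225 = 15
|ST| = √((-3)² + (0)²) = √9 = 3
|TU| = √((-3)² + (4)²) = √25 = 5
|UP| = √((-24)² + (-7)²) = √625 = 25
Perimeter = 29 + 5 + 15 + 3 + 5 + 25 = 82.

82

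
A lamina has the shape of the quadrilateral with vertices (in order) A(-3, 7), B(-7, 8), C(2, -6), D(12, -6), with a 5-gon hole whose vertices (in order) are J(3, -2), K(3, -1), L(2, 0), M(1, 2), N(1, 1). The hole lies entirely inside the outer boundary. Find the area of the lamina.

87

Outer boundary:
A→B: (-3)(8) − (-7)(7) = 25
B→C: (-7)(-6) − (2)(8) = 26
C→D: (2)(-6) − (12)(-6) = 60
D→A: (12)(7) − (-3)(-6) = 66
Σ = 177
Area = |Σ|/2 = 88.5.
Hole:
Σ = (3) + (2) + (4) + (-1) + (-5) = 3
Area = |Σ|/2 = 1.5.
Net area = 88.5 − 1.5 = 87.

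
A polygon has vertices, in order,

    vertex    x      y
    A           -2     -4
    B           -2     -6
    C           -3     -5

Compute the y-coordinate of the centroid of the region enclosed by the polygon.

Apply the shoelace (surveyor's) formula. First the cross-terms c_i = x_i·y_{i+1} − x_{i+1}·y_i:
  4, -8, 2  ⇒  2A = -2, A = -1.
Then Σ (y_i + y_{i+1})·c_i = 30, so ȳ = 30 / (6·(-1)) = -5.

-5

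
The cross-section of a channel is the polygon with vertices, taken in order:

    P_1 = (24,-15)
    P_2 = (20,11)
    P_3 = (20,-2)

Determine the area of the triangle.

26

P_1→P_2: (24)(11) − (20)(-15) = 564
P_2→P_3: (20)(-2) − (20)(11) = -260
P_3→P_1: (20)(-15) − (24)(-2) = -252
Σ = 52
Area = |Σ|/2 = 26.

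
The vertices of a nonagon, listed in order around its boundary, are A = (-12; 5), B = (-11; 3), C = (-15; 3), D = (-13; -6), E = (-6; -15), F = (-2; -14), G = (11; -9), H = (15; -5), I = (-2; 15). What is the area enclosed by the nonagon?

505

Apply the shoelace formula: 2A = Σ (x_i·y_{i+1} − x_{i+1}·y_i), indices taken mod 9.
Cross-terms: 19, 12, 129, 159, 54, 172, 80, 215, 170  ⇒  Σ = 1010
Area = |Σ|/2 = 505.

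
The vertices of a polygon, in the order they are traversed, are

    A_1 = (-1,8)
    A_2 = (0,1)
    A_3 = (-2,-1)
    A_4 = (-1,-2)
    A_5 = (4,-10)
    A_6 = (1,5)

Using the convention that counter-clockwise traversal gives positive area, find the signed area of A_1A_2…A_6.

Apply the shoelace formula: 2A = Σ (x_i·y_{i+1} − x_{i+1}·y_i), indices taken mod 6.
Σ = (-1) + (2) + (3) + (18) + (30) + (13) = 65
Signed area = Σ/2 = 32.5 (positive ⇒ counter-clockwise traversal).

32.5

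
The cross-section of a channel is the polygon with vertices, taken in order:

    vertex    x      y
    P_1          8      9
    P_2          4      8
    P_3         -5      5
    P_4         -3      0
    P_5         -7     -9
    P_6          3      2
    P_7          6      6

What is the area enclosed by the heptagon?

Apply Gauss's area formula: 2A = Σ (x_i·y_{i+1} − x_{i+1}·y_i), indices taken mod 7.
Cross-terms: 28, 60, 15, 27, 13, 6, 6  ⇒  Σ = 155
Area = |Σ|/2 = 77.5.

77.5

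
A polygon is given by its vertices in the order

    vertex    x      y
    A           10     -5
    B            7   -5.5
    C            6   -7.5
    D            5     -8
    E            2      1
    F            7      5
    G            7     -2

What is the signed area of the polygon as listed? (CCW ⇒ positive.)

-45

Σ = (-20) + (-19.5) + (-10.5) + (21) + (3) + (-49) + (-15) = -90
Signed area = Σ/2 = -45 (negative ⇒ clockwise traversal).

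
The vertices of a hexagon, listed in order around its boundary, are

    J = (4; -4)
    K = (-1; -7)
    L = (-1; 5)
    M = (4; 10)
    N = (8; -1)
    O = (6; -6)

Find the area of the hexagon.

100

Cross-terms: -32, -12, -30, -84, -42, 0  ⇒  Σ = -200
Area = |Σ|/2 = 100.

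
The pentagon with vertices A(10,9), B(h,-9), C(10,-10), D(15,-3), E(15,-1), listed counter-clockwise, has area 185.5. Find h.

The doubled signed area Σ (x_i y_{i+1} − x_{i+1} y_i) is linear in h.
With h=0 it equals 295; the coefficient of h is -19 (from the two edges through B).
So -19·h + 295 = 2·185.5 = 371 ⇒ h = -4.

-4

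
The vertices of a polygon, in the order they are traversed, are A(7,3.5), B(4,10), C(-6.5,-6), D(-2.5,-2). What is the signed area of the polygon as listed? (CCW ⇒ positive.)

Σ = (56) + (41) + (-2) + (5.25) = 100.25
Signed area = Σ/2 = 50.125 (positive ⇒ counter-clockwise traversal).

50.125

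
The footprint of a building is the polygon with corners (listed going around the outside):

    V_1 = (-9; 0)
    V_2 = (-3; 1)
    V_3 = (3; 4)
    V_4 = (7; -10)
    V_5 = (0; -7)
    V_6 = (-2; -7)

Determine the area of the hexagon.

104

Σ = (-9) + (-15) + (-58) + (-49) + (-14) + (-63) = -208
Area = |Σ|/2 = 104.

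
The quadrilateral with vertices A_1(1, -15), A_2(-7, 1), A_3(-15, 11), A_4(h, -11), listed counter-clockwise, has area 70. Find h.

Write out the shoelace sum; only the two edges meeting at A_4 involve h:
2·Area = [((-15)·(-11) − h·11) + (h·(-15) − 1·(-11))] + -166
       = -26·h + 10 = 140
⇒ h = -5.

-5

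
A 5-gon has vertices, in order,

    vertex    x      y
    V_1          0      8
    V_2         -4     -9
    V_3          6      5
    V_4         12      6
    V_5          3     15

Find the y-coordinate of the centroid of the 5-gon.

Apply Gauss's area formula. First the cross-terms c_i = x_i·y_{i+1} − x_{i+1}·y_i:
  32, 34, -24, 162, 24  ⇒  2A = 228, A = 114.
Then Σ (y_i + y_{i+1})·c_i = 3522, so ȳ = 3522 / (6·114) = 587/114.

587/114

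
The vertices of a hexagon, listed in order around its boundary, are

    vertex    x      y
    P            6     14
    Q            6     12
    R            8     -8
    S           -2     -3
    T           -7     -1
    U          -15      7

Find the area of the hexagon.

Apply the surveyor's formula: 2A = Σ (x_i·y_{i+1} − x_{i+1}·y_i), indices taken mod 6.
Σ = (-12) + (-144) + (-40) + (-19) + (-64) + (-252) = -531
Area = |Σ|/2 = 265.5.

265.5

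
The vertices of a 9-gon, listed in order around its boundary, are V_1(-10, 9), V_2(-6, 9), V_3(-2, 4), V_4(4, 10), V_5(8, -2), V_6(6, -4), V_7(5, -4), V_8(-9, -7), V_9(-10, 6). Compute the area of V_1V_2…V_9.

207.5

Σ = (-36) + (-6) + (-36) + (-88) + (-20) + (-4) + (-71) + (-124) + (-30) = -415
Area = |Σ|/2 = 207.5.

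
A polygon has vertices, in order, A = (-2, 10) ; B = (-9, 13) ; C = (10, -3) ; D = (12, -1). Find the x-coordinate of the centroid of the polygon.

Apply the surveyor's formula. First the cross-terms c_i = x_i·y_{i+1} − x_{i+1}·y_i:
  64, -103, 26, 118  ⇒  2A = 105, A = 52.5.
Then Σ (x_i + x_{i+1})·c_i = 945, so x̄ = 945 / (6·52.5) = 3.

3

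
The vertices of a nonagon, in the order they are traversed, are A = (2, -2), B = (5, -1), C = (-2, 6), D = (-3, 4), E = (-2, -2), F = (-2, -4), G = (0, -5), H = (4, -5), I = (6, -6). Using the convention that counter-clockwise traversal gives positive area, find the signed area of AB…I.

Apply the surveyor's formula: 2A = Σ (x_i·y_{i+1} − x_{i+1}·y_i), indices taken mod 9.
Cross-terms: 8, 28, 10, 14, 4, 10, 20, 6, 0  ⇒  Σ = 100
Signed area = Σ/2 = 50 (positive ⇒ counter-clockwise traversal).

50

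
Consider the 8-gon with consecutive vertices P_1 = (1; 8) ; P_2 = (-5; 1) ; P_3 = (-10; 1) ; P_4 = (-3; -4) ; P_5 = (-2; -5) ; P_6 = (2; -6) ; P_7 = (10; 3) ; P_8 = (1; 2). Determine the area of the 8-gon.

P_1→P_2: (1)(1) − (-5)(8) = 41
P_2→P_3: (-5)(1) − (-10)(1) = 5
P_3→P_4: (-10)(-4) − (-3)(1) = 43
P_4→P_5: (-3)(-5) − (-2)(-4) = 7
P_5→P_6: (-2)(-6) − (2)(-5) = 22
P_6→P_7: (2)(3) − (10)(-6) = 66
P_7→P_8: (10)(2) − (1)(3) = 17
P_8→P_1: (1)(8) − (1)(2) = 6
Σ = 207
Area = |Σ|/2 = 103.5.

103.5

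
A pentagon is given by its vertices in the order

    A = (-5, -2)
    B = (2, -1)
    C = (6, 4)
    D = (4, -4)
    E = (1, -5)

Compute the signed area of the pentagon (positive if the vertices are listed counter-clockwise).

-30

Cross-terms: 9, 14, -40, -16, -27  ⇒  Σ = -60
Signed area = Σ/2 = -30 (negative ⇒ clockwise traversal).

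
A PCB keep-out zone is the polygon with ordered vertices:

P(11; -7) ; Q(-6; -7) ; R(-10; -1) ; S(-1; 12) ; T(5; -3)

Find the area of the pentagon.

Σ = (-119) + (-64) + (-121) + (-57) + (-2) = -363
Area = |Σ|/2 = 181.5.

181.5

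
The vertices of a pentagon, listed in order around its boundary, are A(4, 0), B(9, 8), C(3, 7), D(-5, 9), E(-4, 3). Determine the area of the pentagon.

Cross-terms: 32, 39, 62, 21, -12  ⇒  Σ = 142
Area = |Σ|/2 = 71.

71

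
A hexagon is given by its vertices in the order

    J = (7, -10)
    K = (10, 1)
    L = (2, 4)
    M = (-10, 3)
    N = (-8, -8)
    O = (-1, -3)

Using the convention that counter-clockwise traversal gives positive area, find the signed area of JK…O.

171

J→K: (7)(1) − (10)(-10) = 107
K→L: (10)(4) − (2)(1) = 38
L→M: (2)(3) − (-10)(4) = 46
M→N: (-10)(-8) − (-8)(3) = 104
N→O: (-8)(-3) − (-1)(-8) = 16
O→J: (-1)(-10) − (7)(-3) = 31
Σ = 342
Signed area = Σ/2 = 171 (positive ⇒ counter-clockwise traversal).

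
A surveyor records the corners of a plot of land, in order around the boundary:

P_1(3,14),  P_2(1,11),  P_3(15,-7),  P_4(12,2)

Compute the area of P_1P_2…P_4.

Apply the shoelace (surveyor's) formula: 2A = Σ (x_i·y_{i+1} − x_{i+1}·y_i), indices taken mod 4.
Σ = (19) + (-172) + (114) + (162) = 123
Area = |Σ|/2 = 61.5.

61.5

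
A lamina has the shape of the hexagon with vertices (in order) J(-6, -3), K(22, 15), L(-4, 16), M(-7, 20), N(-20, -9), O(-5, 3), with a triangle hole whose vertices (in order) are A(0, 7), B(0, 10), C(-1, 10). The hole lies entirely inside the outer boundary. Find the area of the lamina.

Outer boundary:
Apply Gauss's area formula: 2A = Σ (x_i·y_{i+1} − x_{i+1}·y_i), indices taken mod 6.
Cross-terms: -24, 412, 32, 463, -105, 33  ⇒  Σ = 811
Area = |Σ|/2 = 405.5.
Hole:
Apply the shoelace (surveyor's) formula: 2A = Σ (x_i·y_{i+1} − x_{i+1}·y_i), indices taken mod 3.
Cross-terms: 0, 10, -7  ⇒  Σ = 3
Area = |Σ|/2 = 1.5.
Net area = 405.5 − 1.5 = 404.

404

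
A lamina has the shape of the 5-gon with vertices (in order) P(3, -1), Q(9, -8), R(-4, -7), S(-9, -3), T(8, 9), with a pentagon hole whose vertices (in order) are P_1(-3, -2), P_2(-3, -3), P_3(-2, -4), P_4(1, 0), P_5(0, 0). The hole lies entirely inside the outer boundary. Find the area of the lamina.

Outer boundary:
Apply the shoelace (surveyor's) formula: 2A = Σ (x_i·y_{i+1} − x_{i+1}·y_i), indices taken mod 5.
P→Q: (3)(-8) − (9)(-1) = -15
Q→R: (9)(-7) − (-4)(-8) = -95
R→S: (-4)(-3) − (-9)(-7) = -51
S→T: (-9)(9) − (8)(-3) = -57
T→P: (8)(-1) − (3)(9) = -35
Σ = -253
Area = |Σ|/2 = 126.5.
Hole:
Apply the shoelace formula: 2A = Σ (x_i·y_{i+1} − x_{i+1}·y_i), indices taken mod 5.
Cross-terms: 3, 6, 4, 0, 0  ⇒  Σ = 13
Area = |Σ|/2 = 6.5.
Net area = 126.5 − 6.5 = 120.

120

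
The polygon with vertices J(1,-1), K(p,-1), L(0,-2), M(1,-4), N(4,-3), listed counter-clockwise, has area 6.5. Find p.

Write out the shoelace sum; only the two edges meeting at K involve p:
2·Area = [(1·(-1) − p·(-1)) + (p·(-2) − 0·(-1))] + 14
       = -1·p + 13 = 13
⇒ p = 0.

0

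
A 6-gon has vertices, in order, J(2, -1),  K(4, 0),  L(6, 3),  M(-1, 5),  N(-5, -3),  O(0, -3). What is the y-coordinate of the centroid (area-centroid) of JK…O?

17/21

Apply the shoelace (surveyor's) formula. First the cross-terms c_i = x_i·y_{i+1} − x_{i+1}·y_i:
  4, 12, 33, 28, 15, 6  ⇒  2A = 98, A = 49.
Then Σ (y_i + y_{i+1})·c_i = 238, so ȳ = 238 / (6·49) = 17/21.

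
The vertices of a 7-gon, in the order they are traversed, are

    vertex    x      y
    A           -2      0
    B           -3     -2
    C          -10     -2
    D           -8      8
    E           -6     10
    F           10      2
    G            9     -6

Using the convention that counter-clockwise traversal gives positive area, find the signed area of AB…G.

-170

Apply the surveyor's formula: 2A = Σ (x_i·y_{i+1} − x_{i+1}·y_i), indices taken mod 7.
A→B: (-2)(-2) − (-3)(0) = 4
B→C: (-3)(-2) − (-10)(-2) = -14
C→D: (-10)(8) − (-8)(-2) = -96
D→E: (-8)(10) − (-6)(8) = -32
E→F: (-6)(2) − (10)(10) = -112
F→G: (10)(-6) − (9)(2) = -78
G→A: (9)(0) − (-2)(-6) = -12
Σ = -340
Signed area = Σ/2 = -170 (negative ⇒ clockwise traversal).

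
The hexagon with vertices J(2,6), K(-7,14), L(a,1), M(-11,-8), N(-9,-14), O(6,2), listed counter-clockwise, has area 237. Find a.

-10

Write out the shoelace sum; only the two edges meeting at L involve a:
2·Area = [((-7)·1 − a·14) + (a·(-8) − (-11)·1)] + 250
       = -22·a + 254 = 474
⇒ a = -10.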